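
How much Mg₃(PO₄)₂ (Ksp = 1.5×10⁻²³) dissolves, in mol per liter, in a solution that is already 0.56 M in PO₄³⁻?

1.2×10⁻⁸ M

Mg₃(PO₄)₂(s) ⇌ 3 Mg²⁺(aq) + 2 PO₄³⁻(aq)
Let s be the solubility of Mg₃(PO₄)₂ here. The common ion gives [PO₄³⁻] ≈ 0.56 M, and [Mg²⁺] = 3s.
Ksp = [Mg²⁺]^3[PO₄³⁻]^2 = (3s)^3(0.56)^2
(3s)^3 = 1.5×10⁻²³ / (0.56)^2 = 4.8×10⁻²³
s = 1.2×10⁻⁸ M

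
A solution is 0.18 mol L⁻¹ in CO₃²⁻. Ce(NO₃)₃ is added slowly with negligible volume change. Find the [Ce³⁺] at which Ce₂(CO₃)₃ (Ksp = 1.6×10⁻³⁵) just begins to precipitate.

5.2×10⁻¹⁷ M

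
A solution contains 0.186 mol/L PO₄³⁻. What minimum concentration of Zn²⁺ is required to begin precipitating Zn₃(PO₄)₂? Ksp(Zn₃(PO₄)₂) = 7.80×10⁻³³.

Precipitation begins when Q = Ksp.
Zn₃(PO₄)₂(s) ⇌ 3 Zn²⁺(aq) + 2 PO₄³⁻(aq)
Ksp = [Zn²⁺]^3[PO₄³⁻]^2 = [Zn²⁺]^3(0.186)^2
[Zn²⁺]^3 = 7.80×10⁻³³ / (0.186)^2 = 2.25×10⁻³¹
[Zn²⁺] = 6.09×10⁻¹¹ mol/L

6.09×10⁻¹¹ M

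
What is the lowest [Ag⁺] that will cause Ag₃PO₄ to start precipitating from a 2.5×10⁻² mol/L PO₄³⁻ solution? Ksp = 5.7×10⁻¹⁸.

Precipitation of each salt begins when its ion product equals Ksp.
Ag₃PO₄(s) ⇌ 3 Ag⁺(aq) + PO₄³⁻(aq)
Ksp = [Ag⁺]^3[PO₄³⁻] = [Ag⁺]^3(2.5×10⁻²)
[Ag⁺]^3 = 5.7×10⁻¹⁸ / (2.5×10⁻²) = 2.3×10⁻¹⁶
[Ag⁺] = 6.1×10⁻⁶ mol/L

6.1×10⁻⁶ M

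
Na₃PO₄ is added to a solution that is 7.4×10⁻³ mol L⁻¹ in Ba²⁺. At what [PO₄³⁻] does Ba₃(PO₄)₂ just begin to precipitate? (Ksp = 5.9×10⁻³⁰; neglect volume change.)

3.8×10⁻¹² M

Precipitation of each salt begins when its ion product equals Ksp.
Ba₃(PO₄)₂(s) ⇌ 3 Ba²⁺(aq) + 2 PO₄³⁻(aq)
Ksp = [Ba²⁺]^3[PO₄³⁻]^2 = [PO₄³⁻]^2(7.4×10⁻³)^3
[PO₄³⁻]^2 = 5.9×10⁻³⁰ / (7.4×10⁻³)^3 = 1.5×10⁻²³
[PO₄³⁻] = 3.8×10⁻¹² mol L⁻¹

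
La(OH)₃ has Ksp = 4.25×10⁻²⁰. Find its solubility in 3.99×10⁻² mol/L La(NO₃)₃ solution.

3.40×10⁻⁷ M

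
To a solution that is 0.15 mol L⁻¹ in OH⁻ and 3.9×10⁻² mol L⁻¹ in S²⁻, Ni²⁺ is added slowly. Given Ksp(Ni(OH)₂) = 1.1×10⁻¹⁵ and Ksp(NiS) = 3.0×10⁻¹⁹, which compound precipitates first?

NiS

The threshold for precipitation is Q = Ksp.
For Ni(OH)₂: [Ni²⁺] = (Ksp/[OH⁻]^2) = 4.9×10⁻¹⁴ mol L⁻¹
For NiS: [Ni²⁺] = (Ksp/[S²⁻]) = 7.7×10⁻¹⁸ mol L⁻¹
The smaller threshold [Ni²⁺] is reached first, so NiS precipitates first.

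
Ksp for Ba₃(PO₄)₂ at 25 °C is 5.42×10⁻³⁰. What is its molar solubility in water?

5.50×10⁻⁷ M

Ba₃(PO₄)₂(s) ⇌ 3 Ba²⁺(aq) + 2 PO₄³⁻(aq)
Call the molar solubility s, so that [Ba²⁺] = 3s and [PO₄³⁻] = 2s.
Ksp = [Ba²⁺]^3[PO₄³⁻]^2 = (3s)^3 · (2s)^2 = 108s^5
108s^5 = 5.42×10⁻³⁰  ⇒  s^5 = 5.02×10⁻³²
s = 5.50×10⁻⁷ M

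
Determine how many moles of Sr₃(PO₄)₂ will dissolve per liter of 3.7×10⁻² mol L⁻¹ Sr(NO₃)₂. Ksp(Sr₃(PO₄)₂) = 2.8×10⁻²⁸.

1.2×10⁻¹² M

Sr₃(PO₄)₂(s) ⇌ 3 Sr²⁺(aq) + 2 PO₄³⁻(aq)
With Sr²⁺ already at 3.7×10⁻² mol L⁻¹ and s small, take [Sr²⁺] ≈ 3.7×10⁻² mol L⁻¹ and [PO₄³⁻] = 2s.
Ksp = [Sr²⁺]^3[PO₄³⁻]^2 = (3.7×10⁻²)^3(2s)^2
(2s)^2 = 2.8×10⁻²⁸ / (3.7×10⁻²)^3 = 5.5×10⁻²⁴
s = 1.2×10⁻¹² mol L⁻¹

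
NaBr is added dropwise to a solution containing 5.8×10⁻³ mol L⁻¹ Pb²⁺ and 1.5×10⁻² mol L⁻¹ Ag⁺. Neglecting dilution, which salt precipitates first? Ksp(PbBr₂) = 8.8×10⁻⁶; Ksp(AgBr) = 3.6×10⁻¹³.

AgBr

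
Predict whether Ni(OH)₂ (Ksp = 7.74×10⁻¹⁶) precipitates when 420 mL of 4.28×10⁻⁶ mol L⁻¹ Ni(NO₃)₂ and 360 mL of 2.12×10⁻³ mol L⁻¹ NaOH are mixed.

The combined volume is 780 mL.
[Ni²⁺] = (4.28×10⁻⁶)(420)/780 = 2.30×10⁻⁶ mol L⁻¹
[OH⁻] = (2.12×10⁻³)(360)/780 = 9.78×10⁻⁴ mol L⁻¹
Q = [Ni²⁺][OH⁻]^2 = 2.21×10⁻¹²
Because Q > Ksp (2.21×10⁻¹² vs 7.74×10⁻¹⁶), a precipitate of Ni(OH)₂ forms.

Yes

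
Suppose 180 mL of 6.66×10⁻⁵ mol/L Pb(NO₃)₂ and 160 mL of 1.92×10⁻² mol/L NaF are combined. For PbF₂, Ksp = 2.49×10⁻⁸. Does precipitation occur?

After mixing, V = 180 mL + 160 mL = 340 mL.
[Pb²⁺] = (6.66×10⁻⁵)(180)/340 = 3.53×10⁻⁵ mol/L
[F⁻] = (1.92×10⁻²)(160)/340 = 9.04×10⁻³ mol/L
Q = [Pb²⁺][F⁻]^2 = 2.88×10⁻⁹
Q < Ksp (2.88×10⁻⁹ vs 2.49×10⁻⁸); the solution remains unsaturated and no precipitate forms.

No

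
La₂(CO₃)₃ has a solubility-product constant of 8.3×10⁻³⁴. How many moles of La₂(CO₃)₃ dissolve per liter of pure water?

9.5×10⁻⁸ M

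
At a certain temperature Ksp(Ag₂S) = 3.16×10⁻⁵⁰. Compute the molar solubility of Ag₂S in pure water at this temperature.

1.99×10⁻¹⁷ M

Ag₂S(s) ⇌ 2 Ag⁺(aq) + S²⁻(aq)
Call the molar solubility s, so that [Ag⁺] = 2s and [S²⁻] = s.
Ksp = [Ag⁺]^2[S²⁻] = (2s)^2 · s = 4s^3
4s^3 = 3.16×10⁻⁵⁰  ⇒  s^3 = 7.90×10⁻⁵¹
Taking the 3rd root, s = 1.99×10⁻¹⁷ mol/L.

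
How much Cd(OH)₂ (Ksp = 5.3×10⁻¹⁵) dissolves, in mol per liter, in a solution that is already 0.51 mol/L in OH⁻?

2.0×10⁻¹⁴ M

Cd(OH)₂(s) ⇌ Cd²⁺(aq) + 2 OH⁻(aq)
Let s be the solubility of Cd(OH)₂ here. The common ion gives [OH⁻] ≈ 0.51 mol/L, and [Cd²⁺] = s.
Ksp = [Cd²⁺][OH⁻]^2 = s(0.51)^2
s = 5.3×10⁻¹⁵ / (0.51)^2 = 2.0×10⁻¹⁴
s = 2.0×10⁻¹⁴ mol/L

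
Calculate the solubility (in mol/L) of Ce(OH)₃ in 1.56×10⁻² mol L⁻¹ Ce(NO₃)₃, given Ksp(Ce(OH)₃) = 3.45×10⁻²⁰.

4.34×10⁻⁷ M

Ce(OH)₃(s) ⇌ Ce³⁺(aq) + 3 OH⁻(aq)
Let s be the solubility of Ce(OH)₃ here. The common ion gives [Ce³⁺] ≈ 1.56×10⁻² mol L⁻¹, and [OH⁻] = 3s.
Ksp = [Ce³⁺][OH⁻]^3 = (1.56×10⁻²)(3s)^3
(3s)^3 = 3.45×10⁻²⁰ / (1.56×10⁻²) = 2.21×10⁻¹⁸
s = 4.34×10⁻⁷ mol L⁻¹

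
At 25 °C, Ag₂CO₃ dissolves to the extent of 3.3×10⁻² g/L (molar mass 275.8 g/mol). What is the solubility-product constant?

Ksp = 6.9×10⁻¹²

s = (3.3×10⁻² g L⁻¹)/(275.8 g mol⁻¹) = 1.197×10⁻⁴ M
Ag₂CO₃(s) ⇌ 2 Ag⁺(aq) + CO₃²⁻(aq)
If s mol/L of Ag₂CO₃ dissolves, [Ag⁺] = 2s and [CO₃²⁻] = s.
Ksp = [Ag⁺]^2[CO₃²⁻] = (2s)^2 · s = 4s^3
Ksp = 4 × (1.197×10⁻⁴)^3 = 6.9×10⁻¹²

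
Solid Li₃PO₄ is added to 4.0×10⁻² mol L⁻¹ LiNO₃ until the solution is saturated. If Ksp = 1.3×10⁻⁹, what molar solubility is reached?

2.0×10⁻⁵ M

Li₃PO₄(s) ⇌ 3 Li⁺(aq) + PO₄³⁻(aq)
Let s be the solubility of Li₃PO₄ here. The common ion gives [Li⁺] ≈ 4.0×10⁻² mol L⁻¹, and [PO₄³⁻] = s.
Ksp = [Li⁺]^3[PO₄³⁻] = (4.0×10⁻²)^3s
s = 1.3×10⁻⁹ / (4.0×10⁻²)^3 = 2.0×10⁻⁵
s = 2.0×10⁻⁵ mol L⁻¹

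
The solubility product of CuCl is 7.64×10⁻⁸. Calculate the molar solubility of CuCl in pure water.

2.76×10⁻⁴ M

CuCl(s) ⇌ Cu⁺(aq) + Cl⁻(aq)
For each mole of CuCl that dissolves per liter, [Cu⁺] = s and [Cl⁻] = s; let s denote this solubility.
Ksp = [Cu⁺][Cl⁻] = s · s = s^2
s^2 = 7.64×10⁻⁸
s = (7.64×10⁻⁸)^(1/2) = 2.76×10⁻⁴ mol L⁻¹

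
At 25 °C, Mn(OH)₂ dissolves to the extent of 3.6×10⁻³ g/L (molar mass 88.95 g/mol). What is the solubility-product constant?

Ksp = 2.7×10⁻¹³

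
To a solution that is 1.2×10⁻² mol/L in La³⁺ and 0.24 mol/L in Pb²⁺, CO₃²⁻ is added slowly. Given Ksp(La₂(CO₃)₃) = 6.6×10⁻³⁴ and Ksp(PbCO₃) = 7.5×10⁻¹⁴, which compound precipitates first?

The threshold for precipitation is Q = Ksp.
For La₂(CO₃)₃: [CO₃²⁻] = (Ksp/[La³⁺]^2)^(1/3) = 1.7×10⁻¹⁰ mol/L
For PbCO₃: [CO₃²⁻] = (Ksp/[Pb²⁺]) = 3.1×10⁻¹³ mol/L
The smaller threshold [CO₃²⁻] is reached first, so PbCO₃ precipitates first.

PbCO₃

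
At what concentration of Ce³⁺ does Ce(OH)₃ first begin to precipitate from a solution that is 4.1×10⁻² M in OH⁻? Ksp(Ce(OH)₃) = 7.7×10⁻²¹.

1.1×10⁻¹⁶ M

Each salt precipitates once Q = Ksp for that salt.
Ce(OH)₃(s) ⇌ Ce³⁺(aq) + 3 OH⁻(aq)
Ksp = [Ce³⁺][OH⁻]^3 = [Ce³⁺](4.1×10⁻²)^3
[Ce³⁺] = 7.7×10⁻²¹ / (4.1×10⁻²)^3 = 1.1×10⁻¹⁶
[Ce³⁺] = 1.1×10⁻¹⁶ M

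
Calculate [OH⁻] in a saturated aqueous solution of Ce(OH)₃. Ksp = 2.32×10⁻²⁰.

1.62×10⁻⁵ M

Ce(OH)₃(s) ⇌ Ce³⁺(aq) + 3 OH⁻(aq)
With molar solubility s: [Ce³⁺] = s, [OH⁻] = 3s.
Ksp = [Ce³⁺][OH⁻]^3 = s · (3s)^3 = 27s^4 = 2.32×10⁻²⁰
s = 5.41×10⁻⁶ mol/L
[OH⁻] = 3s = 1.62×10⁻⁵ mol/L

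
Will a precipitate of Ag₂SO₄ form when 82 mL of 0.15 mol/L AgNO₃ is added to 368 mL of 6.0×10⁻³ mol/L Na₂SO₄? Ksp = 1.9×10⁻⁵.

No

The combined volume is 450 mL.
[Ag⁺] = (0.15)(82)/450 = 2.7×10⁻² mol/L
[SO₄²⁻] = (6.0×10⁻³)(368)/450 = 4.9×10⁻³ mol/L
Q = [Ag⁺]^2[SO₄²⁻] = 3.7×10⁻⁶
Since Q (3.7×10⁻⁶) is less than Ksp (1.9×10⁻⁵), no Ag₂SO₄ precipitates.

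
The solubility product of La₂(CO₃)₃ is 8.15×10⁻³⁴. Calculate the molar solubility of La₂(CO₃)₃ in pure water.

La₂(CO₃)₃(s) ⇌ 2 La³⁺(aq) + 3 CO₃²⁻(aq)
Let s be the molar solubility. Then [La³⁺] = 2s and [CO₃²⁻] = 3s.
Ksp = [La³⁺]^2[CO₃²⁻]^3 = (2s)^2 · (3s)^3 = 108s^5
108s^5 = 8.15×10⁻³⁴  ⇒  s^5 = 7.55×10⁻³⁶
Taking the 5th root, s = 9.45×10⁻⁸ mol L⁻¹.

9.45×10⁻⁸ M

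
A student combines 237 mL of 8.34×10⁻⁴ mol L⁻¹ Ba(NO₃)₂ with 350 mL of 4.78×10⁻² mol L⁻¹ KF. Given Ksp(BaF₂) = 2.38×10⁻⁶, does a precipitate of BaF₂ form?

After mixing, V = 237 mL + 350 mL = 587 mL.
[Ba²⁺] = (8.34×10⁻⁴)(237)/587 = 3.37×10⁻⁴ mol L⁻¹
[F⁻] = (4.78×10⁻²)(350)/587 = 2.85×10⁻² mol L⁻¹
Q = [Ba²⁺][F⁻]^2 = 2.74×10⁻⁷
Q = 2.74×10⁻⁷ < Ksp = 2.38×10⁻⁶, so the solution is unsaturated and no precipitate forms.

No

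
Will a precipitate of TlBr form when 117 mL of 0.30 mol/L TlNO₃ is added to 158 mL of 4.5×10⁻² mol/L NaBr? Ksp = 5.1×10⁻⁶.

Yes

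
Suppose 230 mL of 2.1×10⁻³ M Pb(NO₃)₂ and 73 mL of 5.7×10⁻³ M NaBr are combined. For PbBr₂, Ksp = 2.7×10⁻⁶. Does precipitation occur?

After mixing, V = 230 mL + 73 mL = 303 mL.
[Pb²⁺] = (2.1×10⁻³)(230)/303 = 1.6×10⁻³ M
[Br⁻] = (5.7×10⁻³)(73)/303 = 1.4×10⁻³ M
Q = [Pb²⁺][Br⁻]^2 = 3.0×10⁻⁹
Q < Ksp (3.0×10⁻⁹ vs 2.7×10⁻⁶); the solution remains unsaturated and no precipitate forms.

No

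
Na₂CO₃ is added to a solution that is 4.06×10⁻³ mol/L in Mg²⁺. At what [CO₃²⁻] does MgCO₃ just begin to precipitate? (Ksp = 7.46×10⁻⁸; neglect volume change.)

A salt starts to precipitate once the ion product Q reaches its Ksp.
MgCO₃(s) ⇌ Mg²⁺(aq) + CO₃²⁻(aq)
Ksp = [Mg²⁺][CO₃²⁻] = [CO₃²⁻](4.06×10⁻³)
[CO₃²⁻] = 7.46×10⁻⁸ / (4.06×10⁻³) = 1.84×10⁻⁵
[CO₃²⁻] = 1.84×10⁻⁵ mol/L

1.84×10⁻⁵ M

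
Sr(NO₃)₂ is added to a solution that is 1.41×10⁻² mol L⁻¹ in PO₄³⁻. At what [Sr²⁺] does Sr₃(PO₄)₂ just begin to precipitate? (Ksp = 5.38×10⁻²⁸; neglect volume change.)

1.39×10⁻⁸ M

Precipitation begins when Q = Ksp.
Sr₃(PO₄)₂(s) ⇌ 3 Sr²⁺(aq) + 2 PO₄³⁻(aq)
Ksp = [Sr²⁺]^3[PO₄³⁻]^2 = [Sr²⁺]^3(1.41×10⁻²)^2
[Sr²⁺]^3 = 5.38×10⁻²⁸ / (1.41×10⁻²)^2 = 2.71×10⁻²⁴
[Sr²⁺] = 1.39×10⁻⁸ mol L⁻¹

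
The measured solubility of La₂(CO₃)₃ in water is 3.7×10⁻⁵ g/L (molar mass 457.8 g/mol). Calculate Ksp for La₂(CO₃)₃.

s = (3.7×10⁻⁵ g L⁻¹)/(457.8 g mol⁻¹) = 8.082×10⁻⁸ M
La₂(CO₃)₃(s) ⇌ 2 La³⁺(aq) + 3 CO₃²⁻(aq)
For each mole of La₂(CO₃)₃ that dissolves per liter, [La³⁺] = 2s and [CO₃²⁻] = 3s; let s denote this solubility.
Ksp = [La³⁺]^2[CO₃²⁻]^3 = (2s)^2 · (3s)^3 = 108s^5
Ksp = 108 × (8.082×10⁻⁸)^5 = 3.7×10⁻³⁴

Ksp = 3.7×10⁻³⁴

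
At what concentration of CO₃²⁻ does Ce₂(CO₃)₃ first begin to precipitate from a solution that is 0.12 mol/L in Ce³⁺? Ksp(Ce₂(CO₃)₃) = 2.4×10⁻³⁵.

1.2×10⁻¹¹ M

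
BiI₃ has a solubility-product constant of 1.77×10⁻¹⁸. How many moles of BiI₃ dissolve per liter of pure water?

1.60×10⁻⁵ M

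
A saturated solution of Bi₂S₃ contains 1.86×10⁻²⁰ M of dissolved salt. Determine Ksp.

Ksp = 2.40×10⁻⁹⁷

Bi₂S₃(s) ⇌ 2 Bi³⁺(aq) + 3 S²⁻(aq)
Let s be the molar solubility. Then [Bi³⁺] = 2s and [S²⁻] = 3s.
Ksp = [Bi³⁺]^2[S²⁻]^3 = (2s)^2 · (3s)^3 = 108s^5
Ksp = 108 × (1.86×10⁻²⁰)^5 = 2.40×10⁻⁹⁷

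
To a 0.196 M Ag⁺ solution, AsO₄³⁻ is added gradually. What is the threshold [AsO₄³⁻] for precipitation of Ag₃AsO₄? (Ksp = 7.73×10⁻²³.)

1.03×10⁻²⁰ M

Precipitation of each salt begins when its ion product equals Ksp.
Ag₃AsO₄(s) ⇌ 3 Ag⁺(aq) + AsO₄³⁻(aq)
Ksp = [Ag⁺]^3[AsO₄³⁻] = [AsO₄³⁻](0.196)^3
[AsO₄³⁻] = 7.73×10⁻²³ / (0.196)^3 = 1.03×10⁻²⁰
[AsO₄³⁻] = 1.03×10⁻²⁰ M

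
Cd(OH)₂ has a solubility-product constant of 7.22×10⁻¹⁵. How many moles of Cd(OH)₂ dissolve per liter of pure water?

1.22×10⁻⁵ M

Cd(OH)₂(s) ⇌ Cd²⁺(aq) + 2 OH⁻(aq)
If s mol/L of Cd(OH)₂ dissolves, [Cd²⁺] = s and [OH⁻] = 2s.
Ksp = [Cd²⁺][OH⁻]^2 = s · (2s)^2 = 4s^3
4s^3 = 7.22×10⁻¹⁵  ⇒  s^3 = 1.81×10⁻¹⁵
s = 1.22×10⁻⁵ M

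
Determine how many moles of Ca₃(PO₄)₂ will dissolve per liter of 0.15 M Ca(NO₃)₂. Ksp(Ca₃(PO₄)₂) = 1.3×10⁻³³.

3.1×10⁻¹⁶ M

Ca₃(PO₄)₂(s) ⇌ 3 Ca²⁺(aq) + 2 PO₄³⁻(aq)
Ca²⁺ is already present at 0.15 M. If s mol/L of Ca₃(PO₄)₂ dissolves, [PO₄³⁻] = 2s while [Ca²⁺] ≈ 0.15 M.
Ksp = [Ca²⁺]^3[PO₄³⁻]^2 = (0.15)^3(2s)^2
(2s)^2 = 1.3×10⁻³³ / (0.15)^3 = 3.9×10⁻³¹
s = 3.1×10⁻¹⁶ M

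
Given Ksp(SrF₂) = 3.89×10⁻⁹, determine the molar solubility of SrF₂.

SrF₂(s) ⇌ Sr²⁺(aq) + 2 F⁻(aq)
With molar solubility s: [Sr²⁺] = s, [F⁻] = 2s.
Ksp = [Sr²⁺][F⁻]^2 = s · (2s)^2 = 4s^3
4s^3 = 3.89×10⁻⁹  ⇒  s^3 = 9.73×10⁻¹⁰
s = 9.91×10⁻⁴ mol/L

9.91×10⁻⁴ M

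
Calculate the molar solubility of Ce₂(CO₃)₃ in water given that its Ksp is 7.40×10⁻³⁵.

Ce₂(CO₃)₃(s) ⇌ 2 Ce³⁺(aq) + 3 CO₃²⁻(aq)
If s mol/L of Ce₂(CO₃)₃ dissolves, [Ce³⁺] = 2s and [CO₃²⁻] = 3s.
Ksp = [Ce³⁺]^2[CO₃²⁻]^3 = (2s)^2 · (3s)^3 = 108s^5
108s^5 = 7.40×10⁻³⁵  ⇒  s^5 = 6.85×10⁻³⁷
Taking the 5th root, s = 5.85×10⁻⁸ M.

5.85×10⁻⁸ M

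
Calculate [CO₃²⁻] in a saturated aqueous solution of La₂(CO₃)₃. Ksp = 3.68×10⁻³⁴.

La₂(CO₃)₃(s) ⇌ 2 La³⁺(aq) + 3 CO₃²⁻(aq)
For each mole of La₂(CO₃)₃ that dissolves per liter, [La³⁺] = 2s and [CO₃²⁻] = 3s; let s denote this solubility.
Ksp = [La³⁺]^2[CO₃²⁻]^3 = (2s)^2 · (3s)^3 = 108s^5 = 3.68×10⁻³⁴
s = 8.06×10⁻⁸ mol L⁻¹
[CO₃²⁻] = 3s = 2.42×10⁻⁷ mol L⁻¹

2.42×10⁻⁷ M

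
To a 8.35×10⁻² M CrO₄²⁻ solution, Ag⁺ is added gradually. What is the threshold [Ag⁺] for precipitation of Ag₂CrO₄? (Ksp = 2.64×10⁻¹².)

5.62×10⁻⁶ M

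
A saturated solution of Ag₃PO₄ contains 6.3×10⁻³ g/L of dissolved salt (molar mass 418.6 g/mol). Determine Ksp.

Ksp = 1.4×10⁻¹⁸

s = (6.3×10⁻³ g L⁻¹)/(418.6 g mol⁻¹) = 1.505×10⁻⁵ M
Ag₃PO₄(s) ⇌ 3 Ag⁺(aq) + PO₄³⁻(aq)
Call the molar solubility s, so that [Ag⁺] = 3s and [PO₄³⁻] = s.
Ksp = [Ag⁺]^3[PO₄³⁻] = (3s)^3 · s = 27s^4
Ksp = 27 × (1.505×10⁻⁵)^4 = 1.4×10⁻¹⁸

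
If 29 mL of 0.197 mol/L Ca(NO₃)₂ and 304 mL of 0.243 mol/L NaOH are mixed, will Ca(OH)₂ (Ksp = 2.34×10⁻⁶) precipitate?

Yes

Total volume after mixing = 29 + 304 = 333 mL.
[Ca²⁺] = (0.197)(29)/333 = 1.72×10⁻² mol/L
[OH⁻] = (0.243)(304)/333 = 0.222 mol/L
Q = [Ca²⁺][OH⁻]^2 = 8.44×10⁻⁴
Since Q (8.44×10⁻⁴) exceeds Ksp (2.34×10⁻⁶), Ca(OH)₂ will precipitate.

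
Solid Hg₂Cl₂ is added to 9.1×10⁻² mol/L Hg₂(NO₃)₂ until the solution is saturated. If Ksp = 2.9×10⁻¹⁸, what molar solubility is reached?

Hg₂Cl₂(s) ⇌ Hg₂²⁺(aq) + 2 Cl⁻(aq)
Let s be the solubility of Hg₂Cl₂ here. The common ion gives [Hg₂²⁺] ≈ 9.1×10⁻² mol/L, and [Cl⁻] = 2s.
Ksp = [Hg₂²⁺][Cl⁻]^2 = (9.1×10⁻²)(2s)^2
(2s)^2 = 2.9×10⁻¹⁸ / (9.1×10⁻²) = 3.2×10⁻¹⁷
s = 2.8×10⁻⁹ mol/L

2.8×10⁻⁹ M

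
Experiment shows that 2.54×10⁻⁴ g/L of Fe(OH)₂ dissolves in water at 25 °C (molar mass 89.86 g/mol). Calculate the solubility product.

Convert to molarity: s = 2.54×10⁻⁴ / 89.86 = 2.8266×10⁻⁶ mol/L
Fe(OH)₂(s) ⇌ Fe²⁺(aq) + 2 OH⁻(aq)
If s mol/L of Fe(OH)₂ dissolves, [Fe²⁺] = s and [OH⁻] = 2s.
Ksp = [Fe²⁺][OH⁻]^2 = s · (2s)^2 = 4s^3
Ksp = 4 × (2.8266×10⁻⁶)^3 = 9.03×10⁻¹⁷

Ksp = 9.03×10⁻¹⁷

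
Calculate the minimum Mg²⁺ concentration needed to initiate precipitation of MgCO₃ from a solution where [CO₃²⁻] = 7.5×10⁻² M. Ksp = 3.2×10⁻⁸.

4.3×10⁻⁷ M

Precipitation of each salt begins when its ion product equals Ksp.
MgCO₃(s) ⇌ Mg²⁺(aq) + CO₃²⁻(aq)
Ksp = [Mg²⁺][CO₃²⁻] = [Mg²⁺](7.5×10⁻²)
[Mg²⁺] = 3.2×10⁻⁸ / (7.5×10⁻²) = 4.3×10⁻⁷
[Mg²⁺] = 4.3×10⁻⁷ M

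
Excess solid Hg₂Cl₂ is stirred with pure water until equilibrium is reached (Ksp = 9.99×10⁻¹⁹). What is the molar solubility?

6.30×10⁻⁷ M

Hg₂Cl₂(s) ⇌ Hg₂²⁺(aq) + 2 Cl⁻(aq)
Call the molar solubility s, so that [Hg₂²⁺] = s and [Cl⁻] = 2s.
Ksp = [Hg₂²⁺][Cl⁻]^2 = s · (2s)^2 = 4s^3
4s^3 = 9.99×10⁻¹⁹  ⇒  s^3 = 2.50×10⁻¹⁹
s = (2.50×10⁻¹⁹)^(1/3) = 6.30×10⁻⁷ mol/L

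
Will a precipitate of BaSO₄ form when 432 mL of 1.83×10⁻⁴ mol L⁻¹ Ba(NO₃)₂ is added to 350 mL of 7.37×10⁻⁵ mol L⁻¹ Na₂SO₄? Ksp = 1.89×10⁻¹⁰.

Total volume after mixing = 432 + 350 = 782 mL.
[Ba²⁺] = (1.83×10⁻⁴)(432)/782 = 1.01×10⁻⁴ mol L⁻¹
[SO₄²⁻] = (7.37×10⁻⁵)(350)/782 = 3.30×10⁻⁵ mol L⁻¹
Q = [Ba²⁺][SO₄²⁻] = 3.33×10⁻⁹
Because Q > Ksp (3.33×10⁻⁹ vs 1.89×10⁻¹⁰), a precipitate of BaSO₄ forms.

Yes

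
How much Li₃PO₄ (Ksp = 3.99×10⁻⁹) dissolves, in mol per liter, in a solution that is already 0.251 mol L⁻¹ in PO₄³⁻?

8.38×10⁻⁴ M

Li₃PO₄(s) ⇌ 3 Li⁺(aq) + PO₄³⁻(aq)
With PO₄³⁻ already at 0.251 mol L⁻¹ and s small, take [PO₄³⁻] ≈ 0.251 mol L⁻¹ and [Li⁺] = 3s.
Ksp = [Li⁺]^3[PO₄³⁻] = (3s)^3(0.251)
(3s)^3 = 3.99×10⁻⁹ / (0.251) = 1.59×10⁻⁸
s = 8.38×10⁻⁴ mol L⁻¹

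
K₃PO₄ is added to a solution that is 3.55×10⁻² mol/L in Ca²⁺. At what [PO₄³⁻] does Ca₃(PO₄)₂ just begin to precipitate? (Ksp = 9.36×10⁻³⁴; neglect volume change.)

4.57×10⁻¹⁵ M

Precipitation of each salt begins when its ion product equals Ksp.
Ca₃(PO₄)₂(s) ⇌ 3 Ca²⁺(aq) + 2 PO₄³⁻(aq)
Ksp = [Ca²⁺]^3[PO₄³⁻]^2 = [PO₄³⁻]^2(3.55×10⁻²)^3
[PO₄³⁻]^2 = 9.36×10⁻³⁴ / (3.55×10⁻²)^3 = 2.09×10⁻²⁹
[PO₄³⁻] = 4.57×10⁻¹⁵ mol/L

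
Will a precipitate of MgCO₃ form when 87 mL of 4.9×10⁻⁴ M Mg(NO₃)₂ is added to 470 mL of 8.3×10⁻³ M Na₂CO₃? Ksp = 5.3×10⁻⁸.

Yes

After mixing, V = 87 mL + 470 mL = 557 mL.
[Mg²⁺] = (4.9×10⁻⁴)(87)/557 = 7.7×10⁻⁵ M
[CO₃²⁻] = (8.3×10⁻³)(470)/557 = 7.0×10⁻³ M
Q = [Mg²⁺][CO₃²⁻] = 5.4×10⁻⁷
Since Q (5.4×10⁻⁷) exceeds Ksp (5.3×10⁻⁸), MgCO₃ will precipitate.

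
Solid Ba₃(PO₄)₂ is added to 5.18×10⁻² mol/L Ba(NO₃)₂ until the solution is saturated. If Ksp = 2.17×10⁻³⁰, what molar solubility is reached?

6.25×10⁻¹⁴ M

Ba₃(PO₄)₂(s) ⇌ 3 Ba²⁺(aq) + 2 PO₄³⁻(aq)
With Ba²⁺ already at 5.18×10⁻² mol/L and s small, take [Ba²⁺] ≈ 5.18×10⁻² mol/L and [PO₄³⁻] = 2s.
Ksp = [Ba²⁺]^3[PO₄³⁻]^2 = (5.18×10⁻²)^3(2s)^2
(2s)^2 = 2.17×10⁻³⁰ / (5.18×10⁻²)^3 = 1.56×10⁻²⁶
s = 6.25×10⁻¹⁴ mol/L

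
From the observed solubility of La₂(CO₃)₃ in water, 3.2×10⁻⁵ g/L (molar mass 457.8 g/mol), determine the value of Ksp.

Ksp = 1.8×10⁻³⁴

Molar solubility s = (3.2×10⁻⁵ g/L) / (457.8 g/mol) = 6.990×10⁻⁸ mol/L
La₂(CO₃)₃(s) ⇌ 2 La³⁺(aq) + 3 CO₃²⁻(aq)
Let s be the molar solubility. Then [La³⁺] = 2s and [CO₃²⁻] = 3s.
Ksp = [La³⁺]^2[CO₃²⁻]^3 = (2s)^2 · (3s)^3 = 108s^5
Ksp = 108 × (6.990×10⁻⁸)^5 = 1.8×10⁻³⁴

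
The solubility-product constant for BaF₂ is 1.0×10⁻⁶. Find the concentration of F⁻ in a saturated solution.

BaF₂(s) ⇌ Ba²⁺(aq) + 2 F⁻(aq)
With molar solubility s: [Ba²⁺] = s, [F⁻] = 2s.
Ksp = [Ba²⁺][F⁻]^2 = s · (2s)^2 = 4s^3 = 1.0×10⁻⁶
s = 6.3×10⁻³ M
[F⁻] = 2s = 1.3×10⁻² M

1.3×10⁻² M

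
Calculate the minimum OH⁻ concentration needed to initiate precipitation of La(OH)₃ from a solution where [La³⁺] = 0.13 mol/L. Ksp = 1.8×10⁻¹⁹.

The threshold for precipitation is Q = Ksp.
La(OH)₃(s) ⇌ La³⁺(aq) + 3 OH⁻(aq)
Ksp = [La³⁺][OH⁻]^3 = [OH⁻]^3(0.13)
[OH⁻]^3 = 1.8×10⁻¹⁹ / (0.13) = 1.4×10⁻¹⁸
[OH⁻] = 1.1×10⁻⁶ mol/L

1.1×10⁻⁶ M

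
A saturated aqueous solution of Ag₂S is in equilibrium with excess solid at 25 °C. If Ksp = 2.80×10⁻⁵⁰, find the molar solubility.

Ag₂S(s) ⇌ 2 Ag⁺(aq) + S²⁻(aq)
For each mole of Ag₂S that dissolves per liter, [Ag⁺] = 2s and [S²⁻] = s; let s denote this solubility.
Ksp = [Ag⁺]^2[S²⁻] = (2s)^2 · s = 4s^3
4s^3 = 2.80×10⁻⁵⁰  ⇒  s^3 = 7.00×10⁻⁵¹
Taking the 3rd root, s = 1.91×10⁻¹⁷ mol/L.

1.91×10⁻¹⁷ M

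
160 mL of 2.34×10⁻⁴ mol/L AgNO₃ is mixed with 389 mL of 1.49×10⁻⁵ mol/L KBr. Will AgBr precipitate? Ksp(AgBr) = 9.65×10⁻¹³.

After mixing, V = 160 mL + 389 mL = 549 mL.
[Ag⁺] = (2.34×10⁻⁴)(160)/549 = 6.82×10⁻⁵ mol/L
[Br⁻] = (1.49×10⁻⁵)(389)/549 = 1.06×10⁻⁵ mol/L
Q = [Ag⁺][Br⁻] = 7.20×10⁻¹⁰
Q = 7.20×10⁻¹⁰ > Ksp = 9.65×10⁻¹³, so the solution is supersaturated and AgBr precipitates.

Yes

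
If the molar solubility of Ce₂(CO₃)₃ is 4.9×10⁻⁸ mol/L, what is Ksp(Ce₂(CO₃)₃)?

Ksp = 3.1×10⁻³⁵

Ce₂(CO₃)₃(s) ⇌ 2 Ce³⁺(aq) + 3 CO₃²⁻(aq)
For each mole of Ce₂(CO₃)₃ that dissolves per liter, [Ce³⁺] = 2s and [CO₃²⁻] = 3s; let s denote this solubility.
Ksp = [Ce³⁺]^2[CO₃²⁻]^3 = (2s)^2 · (3s)^3 = 108s^5
Ksp = 108 × (4.9×10⁻⁸)^5 = 3.1×10⁻³⁵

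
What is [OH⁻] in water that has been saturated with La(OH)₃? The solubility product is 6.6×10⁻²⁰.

La(OH)₃(s) ⇌ La³⁺(aq) + 3 OH⁻(aq)
For each mole of La(OH)₃ that dissolves per liter, [La³⁺] = s and [OH⁻] = 3s; let s denote this solubility.
Ksp = [La³⁺][OH⁻]^3 = s · (3s)^3 = 27s^4 = 6.6×10⁻²⁰
s = 7.0×10⁻⁶ mol L⁻¹
[OH⁻] = 3s = 2.1×10⁻⁵ mol L⁻¹

2.1×10⁻⁵ M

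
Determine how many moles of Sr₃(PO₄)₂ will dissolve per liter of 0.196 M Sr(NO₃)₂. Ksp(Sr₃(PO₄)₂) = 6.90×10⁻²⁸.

Sr₃(PO₄)₂(s) ⇌ 3 Sr²⁺(aq) + 2 PO₄³⁻(aq)
Sr²⁺ is already present at 0.196 M. If s mol/L of Sr₃(PO₄)₂ dissolves, [PO₄³⁻] = 2s while [Sr²⁺] ≈ 0.196 M.
Ksp = [Sr²⁺]^3[PO₄³⁻]^2 = (0.196)^3(2s)^2
(2s)^2 = 6.90×10⁻²⁸ / (0.196)^3 = 9.16×10⁻²⁶
s = 1.51×10⁻¹³ M

1.51×10⁻¹³ M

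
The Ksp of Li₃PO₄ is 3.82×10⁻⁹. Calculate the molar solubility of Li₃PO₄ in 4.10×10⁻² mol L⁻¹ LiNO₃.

Li₃PO₄(s) ⇌ 3 Li⁺(aq) + PO₄³⁻(aq)
With Li⁺ already at 4.10×10⁻² mol L⁻¹ and s small, take [Li⁺] ≈ 4.10×10⁻² mol L⁻¹ and [PO₄³⁻] = s.
Ksp = [Li⁺]^3[PO₄³⁻] = (4.10×10⁻²)^3s
s = 3.82×10⁻⁹ / (4.10×10⁻²)^3 = 5.54×10⁻⁵
s = 5.54×10⁻⁵ mol L⁻¹

5.54×10⁻⁵ M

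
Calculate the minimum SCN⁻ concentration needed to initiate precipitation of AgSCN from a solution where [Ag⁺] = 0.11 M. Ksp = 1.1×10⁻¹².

The threshold for precipitation is Q = Ksp.
AgSCN(s) ⇌ Ag⁺(aq) + SCN⁻(aq)
Ksp = [Ag⁺][SCN⁻] = [SCN⁻](0.11)
[SCN⁻] = 1.1×10⁻¹² / (0.11) = 1.0×10⁻¹¹
[SCN⁻] = 1.0×10⁻¹¹ M

1.0×10⁻¹¹ M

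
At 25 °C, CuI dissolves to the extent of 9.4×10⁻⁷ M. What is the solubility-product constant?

CuI(s) ⇌ Cu⁺(aq) + I⁻(aq)
If s mol/L of CuI dissolves, [Cu⁺] = s and [I⁻] = s.
Ksp = [Cu⁺][I⁻] = s · s = s^2
Ksp = (9.4×10⁻⁷)^2 = 8.8×10⁻¹³

Ksp = 8.8×10⁻¹³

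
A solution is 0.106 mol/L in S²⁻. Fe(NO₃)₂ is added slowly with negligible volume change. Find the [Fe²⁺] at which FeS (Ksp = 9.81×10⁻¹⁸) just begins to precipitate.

Each salt precipitates once Q = Ksp for that salt.
FeS(s) ⇌ Fe²⁺(aq) + S²⁻(aq)
Ksp = [Fe²⁺][S²⁻] = [Fe²⁺](0.106)
[Fe²⁺] = 9.81×10⁻¹⁸ / (0.106) = 9.25×10⁻¹⁷
[Fe²⁺] = 9.25×10⁻¹⁷ mol/L

9.25×10⁻¹⁷ M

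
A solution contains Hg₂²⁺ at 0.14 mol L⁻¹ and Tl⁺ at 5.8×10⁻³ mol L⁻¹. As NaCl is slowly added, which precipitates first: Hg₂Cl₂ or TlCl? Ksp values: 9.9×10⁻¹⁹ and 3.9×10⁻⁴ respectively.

Hg₂Cl₂

Each salt precipitates once Q = Ksp for that salt.
For Hg₂Cl₂: [Cl⁻] = (Ksp/[Hg₂²⁺])^(1/2) = 2.7×10⁻⁹ mol L⁻¹
For TlCl: [Cl⁻] = (Ksp/[Tl⁺]) = 6.7×10⁻² mol L⁻¹
Since Hg₂Cl₂ needs less Cl⁻ to reach saturation, it precipitates first.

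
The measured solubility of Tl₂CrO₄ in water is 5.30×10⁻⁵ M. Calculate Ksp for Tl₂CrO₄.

Ksp = 5.96×10⁻¹³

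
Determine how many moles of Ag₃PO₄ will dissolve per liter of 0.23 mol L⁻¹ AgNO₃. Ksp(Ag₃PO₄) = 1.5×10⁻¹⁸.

1.2×10⁻¹⁶ M

Ag₃PO₄(s) ⇌ 3 Ag⁺(aq) + PO₄³⁻(aq)
The solution already contains Ag⁺ at 0.23 mol L⁻¹. Let s be the molar solubility of Ag₃PO₄.
[Ag⁺] ≈ 0.23 mol L⁻¹ (common ion dominates); [PO₄³⁻] = s.
Ksp = [Ag⁺]^3[PO₄³⁻] = (0.23)^3s
s = 1.5×10⁻¹⁸ / (0.23)^3 = 1.2×10⁻¹⁶
s = 1.2×10⁻¹⁶ mol L⁻¹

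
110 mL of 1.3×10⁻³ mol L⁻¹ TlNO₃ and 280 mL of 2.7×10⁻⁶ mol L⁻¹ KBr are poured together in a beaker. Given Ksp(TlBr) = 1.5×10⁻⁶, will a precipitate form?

No

After mixing, V = 110 mL + 280 mL = 390 mL.
[Tl⁺] = (1.3×10⁻³)(110)/390 = 3.7×10⁻⁴ mol L⁻¹
[Br⁻] = (2.7×10⁻⁶)(280)/390 = 1.9×10⁻⁶ mol L⁻¹
Q = [Tl⁺][Br⁻] = 7.1×10⁻¹⁰
Q = 7.1×10⁻¹⁰ < Ksp = 1.5×10⁻⁶, so the solution is unsaturated and no precipitate forms.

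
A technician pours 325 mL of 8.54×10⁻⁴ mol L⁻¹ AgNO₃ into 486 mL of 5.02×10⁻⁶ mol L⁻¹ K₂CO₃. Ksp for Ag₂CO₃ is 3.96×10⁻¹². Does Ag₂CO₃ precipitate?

No

Total volume after mixing = 325 + 486 = 811 mL.
[Ag⁺] = (8.54×10⁻⁴)(325)/811 = 3.42×10⁻⁴ mol L⁻¹
[CO₃²⁻] = (5.02×10⁻⁶)(486)/811 = 3.01×10⁻⁶ mol L⁻¹
Q = [Ag⁺]^2[CO₃²⁻] = 3.52×10⁻¹³
Q < Ksp (3.52×10⁻¹³ vs 3.96×10⁻¹²); the solution remains unsaturated and no precipitate forms.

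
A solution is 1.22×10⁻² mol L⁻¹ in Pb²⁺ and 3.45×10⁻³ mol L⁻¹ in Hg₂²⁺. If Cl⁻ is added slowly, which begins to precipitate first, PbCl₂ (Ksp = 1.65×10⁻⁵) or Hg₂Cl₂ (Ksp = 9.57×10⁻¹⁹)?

Hg₂Cl₂

Each salt precipitates once Q = Ksp for that salt.
For PbCl₂: [Cl⁻] = (Ksp/[Pb²⁺])^(1/2) = 3.68×10⁻² mol L⁻¹
For Hg₂Cl₂: [Cl⁻] = (Ksp/[Hg₂²⁺])^(1/2) = 1.67×10⁻⁸ mol L⁻¹
The smaller threshold [Cl⁻] is reached first, so Hg₂Cl₂ precipitates first.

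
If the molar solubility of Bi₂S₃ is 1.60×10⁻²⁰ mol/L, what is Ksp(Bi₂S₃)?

Bi₂S₃(s) ⇌ 2 Bi³⁺(aq) + 3 S²⁻(aq)
Let s be the molar solubility. Then [Bi³⁺] = 2s and [S²⁻] = 3s.
Ksp = [Bi³⁺]^2[S²⁻]^3 = (2s)^2 · (3s)^3 = 108s^5
Ksp = 108 × (1.60×10⁻²⁰)^5 = 1.13×10⁻⁹⁷

Ksp = 1.13×10⁻⁹⁷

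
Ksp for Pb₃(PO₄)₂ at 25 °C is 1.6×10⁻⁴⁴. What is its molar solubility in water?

Pb₃(PO₄)₂(s) ⇌ 3 Pb²⁺(aq) + 2 PO₄³⁻(aq)
Let s be the molar solubility. Then [Pb²⁺] = 3s and [PO₄³⁻] = 2s.
Ksp = [Pb²⁺]^3[PO₄³⁻]^2 = (3s)^3 · (2s)^2 = 108s^5
108s^5 = 1.6×10⁻⁴⁴  ⇒  s^5 = 1.5×10⁻⁴⁶
s = 6.8×10⁻¹⁰ M

6.8×10⁻¹⁰ M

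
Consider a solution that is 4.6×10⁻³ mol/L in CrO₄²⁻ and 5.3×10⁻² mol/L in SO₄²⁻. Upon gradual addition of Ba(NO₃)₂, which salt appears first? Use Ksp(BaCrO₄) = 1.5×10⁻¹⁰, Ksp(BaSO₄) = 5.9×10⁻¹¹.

BaSO₄

The threshold for precipitation is Q = Ksp.
For BaCrO₄: [Ba²⁺] = (Ksp/[CrO₄²⁻]) = 3.3×10⁻⁸ mol/L
For BaSO₄: [Ba²⁺] = (Ksp/[SO₄²⁻]) = 1.1×10⁻⁹ mol/L
BaSO₄ requires the lower [Ba²⁺], so it precipitates first.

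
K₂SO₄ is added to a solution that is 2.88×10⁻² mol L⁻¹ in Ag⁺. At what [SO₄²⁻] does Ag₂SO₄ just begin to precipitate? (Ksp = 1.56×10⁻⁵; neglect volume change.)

1.88×10⁻² M

The threshold for precipitation is Q = Ksp.
Ag₂SO₄(s) ⇌ 2 Ag⁺(aq) + SO₄²⁻(aq)
Ksp = [Ag⁺]^2[SO₄²⁻] = [SO₄²⁻](2.88×10⁻²)^2
[SO₄²⁻] = 1.56×10⁻⁵ / (2.88×10⁻²)^2 = 1.88×10⁻²
[SO₄²⁻] = 1.88×10⁻² mol L⁻¹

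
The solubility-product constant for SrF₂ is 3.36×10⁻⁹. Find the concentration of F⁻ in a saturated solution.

SrF₂(s) ⇌ Sr²⁺(aq) + 2 F⁻(aq)
With molar solubility s: [Sr²⁺] = s, [F⁻] = 2s.
Ksp = [Sr²⁺][F⁻]^2 = s · (2s)^2 = 4s^3 = 3.36×10⁻⁹
s = 9.44×10⁻⁴ mol L⁻¹
[F⁻] = 2s = 1.89×10⁻³ mol L⁻¹

1.89×10⁻³ M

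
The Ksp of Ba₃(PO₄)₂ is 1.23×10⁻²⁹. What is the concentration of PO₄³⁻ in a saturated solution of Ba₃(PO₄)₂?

Ba₃(PO₄)₂(s) ⇌ 3 Ba²⁺(aq) + 2 PO₄³⁻(aq)
For each mole of Ba₃(PO₄)₂ that dissolves per liter, [Ba²⁺] = 3s and [PO₄³⁻] = 2s; let s denote this solubility.
Ksp = [Ba²⁺]^3[PO₄³⁻]^2 = (3s)^3 · (2s)^2 = 108s^5 = 1.23×10⁻²⁹
s = 6.48×10⁻⁷ mol/L
[PO₄³⁻] = 2s = 1.30×10⁻⁶ mol/L

1.30×10⁻⁶ M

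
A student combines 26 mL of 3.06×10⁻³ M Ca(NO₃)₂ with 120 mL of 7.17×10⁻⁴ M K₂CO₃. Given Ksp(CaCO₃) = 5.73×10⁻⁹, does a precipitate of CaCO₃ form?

After mixing, V = 26 mL + 120 mL = 146 mL.
[Ca²⁺] = (3.06×10⁻³)(26)/146 = 5.45×10⁻⁴ M
[CO₃²⁻] = (7.17×10⁻⁴)(120)/146 = 5.89×10⁻⁴ M
Q = [Ca²⁺][CO₃²⁻] = 3.21×10⁻⁷
Since Q (3.21×10⁻⁷) exceeds Ksp (5.73×10⁻⁹), CaCO₃ will precipitate.

Yes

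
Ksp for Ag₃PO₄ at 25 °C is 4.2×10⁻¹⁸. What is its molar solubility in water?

2.0×10⁻⁵ M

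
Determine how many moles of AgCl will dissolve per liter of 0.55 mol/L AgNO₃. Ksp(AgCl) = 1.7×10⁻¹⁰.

3.1×10⁻¹⁰ M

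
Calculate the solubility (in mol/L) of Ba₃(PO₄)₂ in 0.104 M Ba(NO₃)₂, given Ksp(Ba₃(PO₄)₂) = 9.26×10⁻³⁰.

Ba₃(PO₄)₂(s) ⇌ 3 Ba²⁺(aq) + 2 PO₄³⁻(aq)
Let s be the solubility of Ba₃(PO₄)₂ here. The common ion gives [Ba²⁺] ≈ 0.104 M, and [PO₄³⁻] = 2s.
Ksp = [Ba²⁺]^3[PO₄³⁻]^2 = (0.104)^3(2s)^2
(2s)^2 = 9.26×10⁻³⁰ / (0.104)^3 = 8.23×10⁻²⁷
s = 4.54×10⁻¹⁴ M

4.54×10⁻¹⁴ M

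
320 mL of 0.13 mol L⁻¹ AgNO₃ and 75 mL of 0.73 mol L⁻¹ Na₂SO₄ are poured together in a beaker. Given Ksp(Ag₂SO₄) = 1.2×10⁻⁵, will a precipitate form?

After mixing, V = 320 mL + 75 mL = 395 mL.
[Ag⁺] = (0.13)(320)/395 = 0.11 mol L⁻¹
[SO₄²⁻] = (0.73)(75)/395 = 0.14 mol L⁻¹
Q = [Ag⁺]^2[SO₄²⁻] = 1.5×10⁻³
Since Q (1.5×10⁻³) exceeds Ksp (1.2×10⁻⁵), Ag₂SO₄ will precipitate.

Yes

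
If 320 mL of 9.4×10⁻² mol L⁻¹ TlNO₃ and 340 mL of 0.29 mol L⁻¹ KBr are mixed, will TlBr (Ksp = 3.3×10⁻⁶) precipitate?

Total volume after mixing = 320 + 340 = 660 mL.
[Tl⁺] = (9.4×10⁻²)(320)/660 = 4.6×10⁻² mol L⁻¹
[Br⁻] = (0.29)(340)/660 = 0.15 mol L⁻¹
Q = [Tl⁺][Br⁻] = 6.8×10⁻³
Because Q > Ksp (6.8×10⁻³ vs 3.3×10⁻⁶), a precipitate of TlBr forms.

Yes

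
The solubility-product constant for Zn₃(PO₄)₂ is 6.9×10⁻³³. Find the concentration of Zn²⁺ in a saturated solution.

Zn₃(PO₄)₂(s) ⇌ 3 Zn²⁺(aq) + 2 PO₄³⁻(aq)
With molar solubility s: [Zn²⁺] = 3s, [PO₄³⁻] = 2s.
Ksp = [Zn²⁺]^3[PO₄³⁻]^2 = (3s)^3 · (2s)^2 = 108s^5 = 6.9×10⁻³³
s = 1.4×10⁻⁷ mol L⁻¹
[Zn²⁺] = 3s = 4.3×10⁻⁷ mol L⁻¹

4.3×10⁻⁷ M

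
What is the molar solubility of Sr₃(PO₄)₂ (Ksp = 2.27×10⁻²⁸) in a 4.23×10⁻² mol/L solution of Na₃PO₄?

1.67×10⁻⁹ M

Sr₃(PO₄)₂(s) ⇌ 3 Sr²⁺(aq) + 2 PO₄³⁻(aq)
Let s be the solubility of Sr₃(PO₄)₂ here. The common ion gives [PO₄³⁻] ≈ 4.23×10⁻² mol/L, and [Sr²⁺] = 3s.
Ksp = [Sr²⁺]^3[PO₄³⁻]^2 = (3s)^3(4.23×10⁻²)^2
(3s)^3 = 2.27×10⁻²⁸ / (4.23×10⁻²)^2 = 1.27×10⁻²⁵
s = 1.67×10⁻⁹ mol/L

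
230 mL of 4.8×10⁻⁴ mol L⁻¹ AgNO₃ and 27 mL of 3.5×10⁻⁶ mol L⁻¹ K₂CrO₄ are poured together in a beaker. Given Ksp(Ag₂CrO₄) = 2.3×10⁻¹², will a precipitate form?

No

The combined volume is 257 mL.
[Ag⁺] = (4.8×10⁻⁴)(230)/257 = 4.3×10⁻⁴ mol L⁻¹
[CrO₄²⁻] = (3.5×10⁻⁶)(27)/257 = 3.7×10⁻⁷ mol L⁻¹
Q = [Ag⁺]^2[CrO₄²⁻] = 6.8×10⁻¹⁴
Q = 6.8×10⁻¹⁴ < Ksp = 2.3×10⁻¹², so the solution is unsaturated and no precipitate forms.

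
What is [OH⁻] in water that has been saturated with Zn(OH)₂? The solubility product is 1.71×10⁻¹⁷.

3.25×10⁻⁶ M

Zn(OH)₂(s) ⇌ Zn²⁺(aq) + 2 OH⁻(aq)
Let s be the molar solubility. Then [Zn²⁺] = s and [OH⁻] = 2s.
Ksp = [Zn²⁺][OH⁻]^2 = s · (2s)^2 = 4s^3 = 1.71×10⁻¹⁷
s = 1.62×10⁻⁶ mol/L
[OH⁻] = 2s = 3.25×10⁻⁶ mol/L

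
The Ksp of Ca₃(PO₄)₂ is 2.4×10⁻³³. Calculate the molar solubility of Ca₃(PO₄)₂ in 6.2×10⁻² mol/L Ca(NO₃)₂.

Ca₃(PO₄)₂(s) ⇌ 3 Ca²⁺(aq) + 2 PO₄³⁻(aq)
Let s be the solubility of Ca₃(PO₄)₂ here. The common ion gives [Ca²⁺] ≈ 6.2×10⁻² mol/L, and [PO₄³⁻] = 2s.
Ksp = [Ca²⁺]^3[PO₄³⁻]^2 = (6.2×10⁻²)^3(2s)^2
(2s)^2 = 2.4×10⁻³³ / (6.2×10⁻²)^3 = 1.0×10⁻²⁹
s = 1.6×10⁻¹⁵ mol/L

1.6×10⁻¹⁵ M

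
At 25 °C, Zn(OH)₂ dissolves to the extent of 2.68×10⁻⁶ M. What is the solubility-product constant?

Zn(OH)₂(s) ⇌ Zn²⁺(aq) + 2 OH⁻(aq)
For each mole of Zn(OH)₂ that dissolves per liter, [Zn²⁺] = s and [OH⁻] = 2s; let s denote this solubility.
Ksp = [Zn²⁺][OH⁻]^2 = s · (2s)^2 = 4s^3
Ksp = 4 × (2.68×10⁻⁶)^3 = 7.70×10⁻¹⁷

Ksp = 7.70×10⁻¹⁷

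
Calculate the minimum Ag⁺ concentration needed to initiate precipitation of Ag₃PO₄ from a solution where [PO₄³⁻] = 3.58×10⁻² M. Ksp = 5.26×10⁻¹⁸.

A salt starts to precipitate once the ion product Q reaches its Ksp.
Ag₃PO₄(s) ⇌ 3 Ag⁺(aq) + PO₄³⁻(aq)
Ksp = [Ag⁺]^3[PO₄³⁻] = [Ag⁺]^3(3.58×10⁻²)
[Ag⁺]^3 = 5.26×10⁻¹⁸ / (3.58×10⁻²) = 1.47×10⁻¹⁶
[Ag⁺] = 5.28×10⁻⁶ M

5.28×10⁻⁶ M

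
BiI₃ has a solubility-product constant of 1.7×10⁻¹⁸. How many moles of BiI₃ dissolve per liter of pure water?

1.6×10⁻⁵ M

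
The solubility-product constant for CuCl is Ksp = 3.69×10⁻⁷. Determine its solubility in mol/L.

CuCl(s) ⇌ Cu⁺(aq) + Cl⁻(aq)
For each mole of CuCl that dissolves per liter, [Cu⁺] = s and [Cl⁻] = s; let s denote this solubility.
Ksp = [Cu⁺][Cl⁻] = s · s = s^2
s^2 = 3.69×10⁻⁷
Taking the 2nd root, s = 6.07×10⁻⁴ mol L⁻¹.

6.07×10⁻⁴ M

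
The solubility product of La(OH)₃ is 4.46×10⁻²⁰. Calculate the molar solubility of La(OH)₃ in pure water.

6.38×10⁻⁶ M

La(OH)₃(s) ⇌ La³⁺(aq) + 3 OH⁻(aq)
Call the molar solubility s, so that [La³⁺] = s and [OH⁻] = 3s.
Ksp = [La³⁺][OH⁻]^3 = s · (3s)^3 = 27s^4
27s^4 = 4.46×10⁻²⁰  ⇒  s^4 = 1.65×10⁻²¹
s = 6.38×10⁻⁶ M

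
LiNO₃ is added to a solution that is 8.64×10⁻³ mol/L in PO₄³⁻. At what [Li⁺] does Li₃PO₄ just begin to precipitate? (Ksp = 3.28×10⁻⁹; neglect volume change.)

7.24×10⁻³ M

Precipitation of each salt begins when its ion product equals Ksp.
Li₃PO₄(s) ⇌ 3 Li⁺(aq) + PO₄³⁻(aq)
Ksp = [Li⁺]^3[PO₄³⁻] = [Li⁺]^3(8.64×10⁻³)
[Li⁺]^3 = 3.28×10⁻⁹ / (8.64×10⁻³) = 3.80×10⁻⁷
[Li⁺] = 7.24×10⁻³ mol/L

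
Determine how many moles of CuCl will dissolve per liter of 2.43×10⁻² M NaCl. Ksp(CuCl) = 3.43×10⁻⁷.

CuCl(s) ⇌ Cu⁺(aq) + Cl⁻(aq)
Cl⁻ is already present at 2.43×10⁻² M. If s mol/L of CuCl dissolves, [Cu⁺] = s while [Cl⁻] ≈ 2.43×10⁻² M.
Ksp = [Cu⁺][Cl⁻] = s(2.43×10⁻²)
s = 3.43×10⁻⁷ / (2.43×10⁻²) = 1.41×10⁻⁵
s = 1.41×10⁻⁵ M

1.41×10⁻⁵ M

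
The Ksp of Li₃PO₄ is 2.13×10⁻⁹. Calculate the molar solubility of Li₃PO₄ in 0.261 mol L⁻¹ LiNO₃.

Li₃PO₄(s) ⇌ 3 Li⁺(aq) + PO₄³⁻(aq)
Let s be the solubility of Li₃PO₄ here. The common ion gives [Li⁺] ≈ 0.261 mol L⁻¹, and [PO₄³⁻] = s.
Ksp = [Li⁺]^3[PO₄³⁻] = (0.261)^3s
s = 2.13×10⁻⁹ / (0.261)^3 = 1.20×10⁻⁷
s = 1.20×10⁻⁷ mol L⁻¹

1.20×10⁻⁷ M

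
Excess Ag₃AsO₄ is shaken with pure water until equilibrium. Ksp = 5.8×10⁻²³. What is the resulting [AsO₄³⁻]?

1.2×10⁻⁶ M

Ag₃AsO₄(s) ⇌ 3 Ag⁺(aq) + AsO₄³⁻(aq)
Let s be the molar solubility. Then [Ag⁺] = 3s and [AsO₄³⁻] = s.
Ksp = [Ag⁺]^3[AsO₄³⁻] = (3s)^3 · s = 27s^4 = 5.8×10⁻²³
s = 1.2×10⁻⁶ M
[AsO₄³⁻] = s = 1.2×10⁻⁶ M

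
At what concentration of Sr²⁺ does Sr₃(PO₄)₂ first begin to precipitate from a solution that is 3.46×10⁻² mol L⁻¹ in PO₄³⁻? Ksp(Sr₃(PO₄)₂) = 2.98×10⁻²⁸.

Each salt precipitates once Q = Ksp for that salt.
Sr₃(PO₄)₂(s) ⇌ 3 Sr²⁺(aq) + 2 PO₄³⁻(aq)
Ksp = [Sr²⁺]^3[PO₄³⁻]^2 = [Sr²⁺]^3(3.46×10⁻²)^2
[Sr²⁺]^3 = 2.98×10⁻²⁸ / (3.46×10⁻²)^2 = 2.49×10⁻²⁵
[Sr²⁺] = 6.29×10⁻⁹ mol L⁻¹

6.29×10⁻⁹ M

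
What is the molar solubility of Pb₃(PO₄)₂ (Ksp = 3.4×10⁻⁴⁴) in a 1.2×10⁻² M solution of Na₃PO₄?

2.1×10⁻¹⁴ M

Pb₃(PO₄)₂(s) ⇌ 3 Pb²⁺(aq) + 2 PO₄³⁻(aq)
PO₄³⁻ is already present at 1.2×10⁻² M. If s mol/L of Pb₃(PO₄)₂ dissolves, [Pb²⁺] = 3s while [PO₄³⁻] ≈ 1.2×10⁻² M.
Ksp = [Pb²⁺]^3[PO₄³⁻]^2 = (3s)^3(1.2×10⁻²)^2
(3s)^3 = 3.4×10⁻⁴⁴ / (1.2×10⁻²)^2 = 2.4×10⁻⁴⁰
s = 2.1×10⁻¹⁴ M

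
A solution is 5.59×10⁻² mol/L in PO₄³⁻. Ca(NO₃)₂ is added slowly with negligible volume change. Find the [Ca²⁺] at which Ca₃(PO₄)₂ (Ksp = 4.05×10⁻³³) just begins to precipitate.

Each salt precipitates once Q = Ksp for that salt.
Ca₃(PO₄)₂(s) ⇌ 3 Ca²⁺(aq) + 2 PO₄³⁻(aq)
Ksp = [Ca²⁺]^3[PO₄³⁻]^2 = [Ca²⁺]^3(5.59×10⁻²)^2
[Ca²⁺]^3 = 4.05×10⁻³³ / (5.59×10⁻²)^2 = 1.30×10⁻³⁰
[Ca²⁺] = 1.09×10⁻¹⁰ mol/L

1.09×10⁻¹⁰ M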